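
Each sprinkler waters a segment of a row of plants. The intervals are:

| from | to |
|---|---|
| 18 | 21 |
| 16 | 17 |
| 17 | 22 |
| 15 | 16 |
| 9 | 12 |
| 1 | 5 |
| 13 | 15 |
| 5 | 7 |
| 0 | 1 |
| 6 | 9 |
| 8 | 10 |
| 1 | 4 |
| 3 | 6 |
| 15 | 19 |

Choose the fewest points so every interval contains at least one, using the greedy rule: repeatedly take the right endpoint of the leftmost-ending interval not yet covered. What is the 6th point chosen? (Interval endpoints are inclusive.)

21

Process intervals by earliest right end; each time one isn't hit yet, stab at its right endpoint.
Sorted: [0,1] [1,4] [1,5] [3,6] [5,7] [6,9] [8,10] [9,12] [13,15] [15,16] [16,17] [15,19] [18,21] [17,22]
{[0,1],[1,4],[1,5]} hit by 1; {[3,6],[5,7],[6,9]} hit by 6; {[8,10],[9,12]} hit by 10; {[13,15],[15,16]} hit by 15; {[16,17],[15,19]} hit by 17; {[18,21],[17,22]} hit by 21.
Points: 1, 6, 10, 15, 17, 21 (6 total).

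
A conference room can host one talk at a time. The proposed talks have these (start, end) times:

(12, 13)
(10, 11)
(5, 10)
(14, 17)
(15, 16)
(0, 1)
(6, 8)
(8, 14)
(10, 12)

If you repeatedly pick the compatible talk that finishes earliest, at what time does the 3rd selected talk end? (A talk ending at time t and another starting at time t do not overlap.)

11

By end time: (0,1), (6,8), (5,10), (10,11), (10,12), (12,13), (8,14), (15,16), (14,17).
Pick (0,1); next start ≥ 1 → (6,8); next start ≥ 8 → (10,11); next start ≥ 11 → (12,13); next start ≥ 13 → (15,16).
Selected: (0,1) (6,8) (10,11) (12,13) (15,16)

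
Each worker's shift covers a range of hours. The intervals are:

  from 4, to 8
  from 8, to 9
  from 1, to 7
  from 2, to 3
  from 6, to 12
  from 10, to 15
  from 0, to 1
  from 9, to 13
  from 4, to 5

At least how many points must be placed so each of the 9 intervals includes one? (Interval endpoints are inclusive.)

5

Sort by right endpoint; whenever an interval is uncovered, place a point at its right end.
Sorted: [0,1] [2,3] [4,5] [1,7] [4,8] [8,9] [6,12] [9,13] [10,15]
{[0,1]} hit by 1; {[2,3]} hit by 3; {[4,5],[1,7],[4,8]} hit by 5; {[8,9],[6,12],[9,13]} hit by 9; {[10,15]} hit by 15.
Points: 1, 3, 5, 9, 15 (5 total).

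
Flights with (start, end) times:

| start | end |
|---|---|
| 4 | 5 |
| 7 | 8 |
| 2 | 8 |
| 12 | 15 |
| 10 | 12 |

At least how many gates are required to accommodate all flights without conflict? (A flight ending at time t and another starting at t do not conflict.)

2

Count concurrent intervals with a sweep; the peak is the room count.
Events (time:±→running): 2:+→1 4:+→2 … peak 2.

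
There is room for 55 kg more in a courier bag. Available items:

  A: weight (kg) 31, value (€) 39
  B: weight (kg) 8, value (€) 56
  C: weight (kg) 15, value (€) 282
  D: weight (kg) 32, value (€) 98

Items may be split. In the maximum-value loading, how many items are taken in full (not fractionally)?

3

Greedy by value/weight ratio, highest first.
Order: C (282/15=18.80) > B (56/8=7.00) > D (98/32=3.06) > A (39/31=1.26)
Fill: take C (15 @ 282) → take B (8 @ 56) → take D (32 @ 98); 55/55 used.
3 item(s) taken whole.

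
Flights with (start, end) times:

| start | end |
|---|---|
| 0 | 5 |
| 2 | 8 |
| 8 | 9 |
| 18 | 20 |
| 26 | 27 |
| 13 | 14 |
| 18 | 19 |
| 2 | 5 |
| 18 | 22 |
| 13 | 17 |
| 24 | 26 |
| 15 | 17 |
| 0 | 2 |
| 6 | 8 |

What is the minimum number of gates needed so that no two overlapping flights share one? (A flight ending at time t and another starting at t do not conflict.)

Count concurrent intervals with a sweep; the peak is the room count.
starts: [0, 0, 2, 2, 6, 8, 13, 13, 15, 18, 18, 18, 24, 26]
ends:   [2, 5, 5, 8, 8, 9, 14, 17, 17, 19, 20, 22, 26, 27]
s0→1 s0→2 e2→1 s2→2 s2→3  — peak 3.

3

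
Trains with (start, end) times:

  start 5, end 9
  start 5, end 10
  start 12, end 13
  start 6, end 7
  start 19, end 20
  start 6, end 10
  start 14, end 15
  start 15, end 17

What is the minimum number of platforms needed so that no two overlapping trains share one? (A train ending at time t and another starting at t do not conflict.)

4

The answer is the maximum number of intervals overlapping at any instant.
Events (time:±→running): 5:+→1 5:+→2 6:+→3 6:+→4 … peak 4.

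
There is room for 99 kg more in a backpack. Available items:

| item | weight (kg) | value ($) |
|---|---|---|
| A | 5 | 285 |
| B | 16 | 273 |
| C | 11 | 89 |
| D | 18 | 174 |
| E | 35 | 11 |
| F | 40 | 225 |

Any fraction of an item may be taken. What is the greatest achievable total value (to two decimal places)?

Ratios (sorted): A 57.00, B 17.06, D 9.67, C 8.09, F 5.62, E 0.31
take A (5 @ 285); take B (16 @ 273); take D (18 @ 174); take C (11 @ 89); take F (40 @ 225); take 9/35 of E → 2.83. Capacity used 99/99.
Total value = 1048.83

1048.83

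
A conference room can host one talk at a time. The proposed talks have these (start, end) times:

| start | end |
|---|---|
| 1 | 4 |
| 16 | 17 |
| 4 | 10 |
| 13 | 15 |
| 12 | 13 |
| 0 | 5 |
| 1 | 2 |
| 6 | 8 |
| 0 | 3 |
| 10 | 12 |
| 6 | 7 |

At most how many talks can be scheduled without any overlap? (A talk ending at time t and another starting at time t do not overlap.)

6

Order by finish time; keep every interval that doesn't clash with the previous kept one.
Sorted by end: (1,2)  (0,3)  (1,4)  (0,5)  (6,7)  (6,8)  (4,10)  (10,12)  (12,13)  (13,15)  (16,17)
take (1,2); take (6,7); take (10,12); take (12,13); take (13,15); take (16,17).
Selected 6 talks.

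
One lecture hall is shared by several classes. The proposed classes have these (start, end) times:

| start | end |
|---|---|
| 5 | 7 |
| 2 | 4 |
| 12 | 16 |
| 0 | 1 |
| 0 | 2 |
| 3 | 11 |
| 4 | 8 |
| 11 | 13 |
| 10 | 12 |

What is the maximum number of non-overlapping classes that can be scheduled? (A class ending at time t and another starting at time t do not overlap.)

Sorted by end: (0,1)  (0,2)  (2,4)  (5,7)  (4,8)  (3,11)  (10,12)  (11,13)  (12,16)
take (0,1); skip (0,2); take (2,4); take (5,7); take (10,12); take (12,16).
Selected 5 classes.

5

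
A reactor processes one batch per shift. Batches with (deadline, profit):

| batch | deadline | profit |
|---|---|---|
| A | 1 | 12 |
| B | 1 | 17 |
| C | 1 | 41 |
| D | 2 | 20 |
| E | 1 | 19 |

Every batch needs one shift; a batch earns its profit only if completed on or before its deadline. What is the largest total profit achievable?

By profit: C(d1,41), D(d2,20), E(d1,19), B(d1,17), A(d1,12)
C→slot 1; D→slot 2; E skipped; B skipped; A skipped.
Profit = 41 + 20 = 61

61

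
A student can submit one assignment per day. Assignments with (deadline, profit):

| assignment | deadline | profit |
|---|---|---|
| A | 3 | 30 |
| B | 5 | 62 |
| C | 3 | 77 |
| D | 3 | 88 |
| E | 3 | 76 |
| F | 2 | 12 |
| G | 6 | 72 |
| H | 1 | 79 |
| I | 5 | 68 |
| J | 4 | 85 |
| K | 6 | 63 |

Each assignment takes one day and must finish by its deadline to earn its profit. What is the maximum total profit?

469

By profit: D(d3,88), J(d4,85), H(d1,79), C(d3,77), E(d3,76), G(d6,72), I(d5,68), K(d6,63), B(d5,62), A(d3,30), F(d2,12)
D→slot 3; J→slot 4; H→slot 1; C→slot 2; E skipped; G→slot 6; I→slot 5; K skipped; B skipped; A skipped; F skipped.
Profit = 79 + 77 + 88 + 85 + 68 + 72 = 469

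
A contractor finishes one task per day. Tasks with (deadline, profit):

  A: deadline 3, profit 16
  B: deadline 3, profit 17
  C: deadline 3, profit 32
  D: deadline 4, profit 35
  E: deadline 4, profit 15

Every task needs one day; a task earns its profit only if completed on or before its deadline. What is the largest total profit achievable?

Profit order: D=35 C=32 B=17 A=16 E=15
Assign: D→slot 4, C→slot 3, B→slot 2, A→slot 1, E skipped.
Slots: [1:A] [2:B] [3:C] [4:D]
Profit = 16 + 17 + 32 + 35 = 100

100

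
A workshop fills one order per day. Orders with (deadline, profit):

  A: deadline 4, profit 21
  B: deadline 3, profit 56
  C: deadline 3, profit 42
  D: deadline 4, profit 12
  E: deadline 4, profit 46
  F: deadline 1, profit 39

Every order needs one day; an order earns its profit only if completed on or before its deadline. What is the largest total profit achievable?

183

Sort by profit descending; place each in the latest free slot ≤ its deadline.
By profit: B(d3,56), E(d4,46), C(d3,42), F(d1,39), A(d4,21), D(d4,12)
B→slot 3; E→slot 4; C→slot 2; F→slot 1; A skipped; D skipped.
Profit = 39 + 42 + 56 + 46 = 183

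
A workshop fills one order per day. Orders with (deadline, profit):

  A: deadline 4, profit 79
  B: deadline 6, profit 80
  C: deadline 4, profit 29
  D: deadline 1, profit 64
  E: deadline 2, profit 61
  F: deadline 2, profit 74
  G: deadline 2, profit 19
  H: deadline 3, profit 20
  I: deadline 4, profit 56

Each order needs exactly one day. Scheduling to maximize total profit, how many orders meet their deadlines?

Sort by profit descending; place each in the latest free slot ≤ its deadline.
Profit order: B=80 A=79 F=74 D=64 E=61 I=56 C=29 H=20 G=19
Assign: B→slot 6, A→slot 4, F→slot 2, D→slot 1, E skipped, I→slot 3, C skipped, H skipped, G skipped.
Slots: [1:D] [2:F] [3:I] [4:A] [6:B]
5 of 9 scheduled.

5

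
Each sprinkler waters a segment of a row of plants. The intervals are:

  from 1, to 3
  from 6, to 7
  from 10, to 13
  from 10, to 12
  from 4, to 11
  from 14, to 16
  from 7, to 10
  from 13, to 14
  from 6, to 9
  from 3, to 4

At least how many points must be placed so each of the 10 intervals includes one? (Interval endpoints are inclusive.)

4

Process intervals by earliest right end; each time one isn't hit yet, stab at its right endpoint.
By right end: [1,3]  [3,4]  [6,7]  [6,9]  [7,10]  [4,11]  [10,12]  [10,13]  [13,14]  [14,16]
[1,3] uncovered → point at 3; [6,7] uncovered → point at 7; [10,12] uncovered → point at 12; [13,14] uncovered → point at 14.
Points: 3, 7, 12, 14 (4 total).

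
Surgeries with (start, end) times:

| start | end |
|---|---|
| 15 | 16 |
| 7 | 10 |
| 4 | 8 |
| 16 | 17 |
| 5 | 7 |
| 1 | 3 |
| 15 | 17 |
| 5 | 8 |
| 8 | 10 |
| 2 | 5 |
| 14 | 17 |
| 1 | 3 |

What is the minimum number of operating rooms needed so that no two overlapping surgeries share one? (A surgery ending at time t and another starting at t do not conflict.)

3

starts: [1, 1, 2, 4, 5, 5, 7, 8, 14, 15, 15, 16]
ends:   [3, 3, 5, 7, 8, 8, 10, 10, 16, 17, 17, 17]
s1→1 s1→2 s2→3  — peak 3.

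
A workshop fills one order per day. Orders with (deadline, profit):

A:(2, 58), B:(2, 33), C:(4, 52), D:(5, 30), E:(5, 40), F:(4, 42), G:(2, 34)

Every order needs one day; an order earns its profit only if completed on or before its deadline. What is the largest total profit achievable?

Profit order: A=58 C=52 F=42 E=40 G=34 B=33 D=30
Assign: A→slot 2, C→slot 4, F→slot 3, E→slot 5, G→slot 1, B skipped, D skipped.
Slots: [1:G] [2:A] [3:F] [4:C] [5:E]
Profit = 34 + 58 + 42 + 52 + 40 = 226

226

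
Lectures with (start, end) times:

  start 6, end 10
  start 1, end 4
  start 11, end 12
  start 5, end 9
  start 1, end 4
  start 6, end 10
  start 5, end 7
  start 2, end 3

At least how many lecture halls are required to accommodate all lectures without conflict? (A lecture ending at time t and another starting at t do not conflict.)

4

Events (time:±→running): 1:+→1 1:+→2 2:+→3 3:-→2 4:-→1 4:-→0 5:+→1 5:+→2 6:+→3 6:+→4 … peak 4.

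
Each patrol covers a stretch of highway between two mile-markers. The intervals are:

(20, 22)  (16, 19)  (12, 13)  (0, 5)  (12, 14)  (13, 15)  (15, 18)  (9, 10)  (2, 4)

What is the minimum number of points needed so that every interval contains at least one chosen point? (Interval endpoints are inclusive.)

5

Sort by right endpoint; whenever an interval is uncovered, place a point at its right end.
Sorted: [2,4] [0,5] [9,10] [12,13] [12,14] [13,15] [15,18] [16,19] [20,22]
{[2,4],[0,5]} hit by 4; {[9,10]} hit by 10; {[12,13],[12,14],[13,15]} hit by 13; {[15,18],[16,19]} hit by 18; {[20,22]} hit by 22.
Points: 4, 10, 13, 18, 22 (5 total).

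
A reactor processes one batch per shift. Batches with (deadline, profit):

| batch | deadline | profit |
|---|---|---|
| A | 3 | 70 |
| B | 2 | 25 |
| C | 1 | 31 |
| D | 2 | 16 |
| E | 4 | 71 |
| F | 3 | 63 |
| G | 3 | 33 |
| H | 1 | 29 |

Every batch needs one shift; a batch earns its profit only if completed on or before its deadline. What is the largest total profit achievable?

Sort by profit descending; place each in the latest free slot ≤ its deadline.
By profit: E(d4,71), A(d3,70), F(d3,63), G(d3,33), C(d1,31), H(d1,29), B(d2,25), D(d2,16)
E→slot 4; A→slot 3; F→slot 2; G→slot 1; C skipped; H skipped; B skipped; D skipped.
Profit = 33 + 63 + 70 + 71 = 237

237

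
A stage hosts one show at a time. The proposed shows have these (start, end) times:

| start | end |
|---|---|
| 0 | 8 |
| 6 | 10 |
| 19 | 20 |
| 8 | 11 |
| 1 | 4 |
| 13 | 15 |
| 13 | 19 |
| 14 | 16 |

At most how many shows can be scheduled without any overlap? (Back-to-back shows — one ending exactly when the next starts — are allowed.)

Order by finish time; keep every interval that doesn't clash with the previous kept one.
By end time: (1,4), (0,8), (6,10), (8,11), (13,15), (14,16), (13,19), (19,20).
Pick (1,4); next start ≥ 4 → (6,10); next start ≥ 10 → (13,15); next start ≥ 15 → (19,20).
Selected 4 shows.

4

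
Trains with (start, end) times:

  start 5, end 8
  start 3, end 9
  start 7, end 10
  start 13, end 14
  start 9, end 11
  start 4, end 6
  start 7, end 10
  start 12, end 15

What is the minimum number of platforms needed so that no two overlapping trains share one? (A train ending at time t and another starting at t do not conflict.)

Count concurrent intervals with a sweep; the peak is the room count.
Events (time:±→running): 3:+→1 4:+→2 5:+→3 6:-→2 7:+→3 7:+→4 … peak 4.

4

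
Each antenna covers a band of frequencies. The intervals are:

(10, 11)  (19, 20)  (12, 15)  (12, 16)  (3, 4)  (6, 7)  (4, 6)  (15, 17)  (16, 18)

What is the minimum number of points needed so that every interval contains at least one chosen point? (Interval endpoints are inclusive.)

Sort by right endpoint; whenever an interval is uncovered, place a point at its right end.
By right end: [3,4]  [4,6]  [6,7]  [10,11]  [12,15]  [12,16]  [15,17]  [16,18]  [19,20]
[3,4] uncovered → point at 4; [6,7] uncovered → point at 7; [10,11] uncovered → point at 11; [12,15] uncovered → point at 15; [16,18] uncovered → point at 18; [19,20] uncovered → point at 20.
Points: 4, 7, 11, 15, 18, 20 (6 total).

6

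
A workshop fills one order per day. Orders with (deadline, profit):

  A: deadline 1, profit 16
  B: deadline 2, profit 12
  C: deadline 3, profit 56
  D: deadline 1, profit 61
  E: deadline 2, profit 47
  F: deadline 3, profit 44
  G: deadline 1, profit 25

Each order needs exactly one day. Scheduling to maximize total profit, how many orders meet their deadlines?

3

Take jobs in profit order; each goes to the latest open slot no later than its deadline.
Profit order: D=61 C=56 E=47 F=44 G=25 A=16 B=12
Assign: D→slot 1, C→slot 3, E→slot 2, F skipped, G skipped, A skipped, B skipped.
Slots: [1:D] [2:E] [3:C]
3 of 7 scheduled.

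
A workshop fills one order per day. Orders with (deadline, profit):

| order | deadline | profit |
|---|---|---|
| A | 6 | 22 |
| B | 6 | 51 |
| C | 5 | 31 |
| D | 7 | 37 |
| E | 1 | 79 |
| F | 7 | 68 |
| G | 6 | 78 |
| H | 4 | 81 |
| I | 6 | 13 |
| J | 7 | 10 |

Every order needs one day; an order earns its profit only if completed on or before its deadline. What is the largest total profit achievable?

425

Take jobs in profit order; each goes to the latest open slot no later than its deadline.
By profit: H(d4,81), E(d1,79), G(d6,78), F(d7,68), B(d6,51), D(d7,37), C(d5,31), A(d6,22), I(d6,13), J(d7,10)
H→slot 4; E→slot 1; G→slot 6; F→slot 7; B→slot 5; D→slot 3; C→slot 2; A skipped; I skipped; J skipped.
Profit = 79 + 31 + 37 + 81 + 51 + 78 + 68 = 425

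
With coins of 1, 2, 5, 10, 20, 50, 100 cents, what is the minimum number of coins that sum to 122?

3

122 = 1×100 + 1×20 + 1×2
Total coins = 1 + 1 + 1 = 3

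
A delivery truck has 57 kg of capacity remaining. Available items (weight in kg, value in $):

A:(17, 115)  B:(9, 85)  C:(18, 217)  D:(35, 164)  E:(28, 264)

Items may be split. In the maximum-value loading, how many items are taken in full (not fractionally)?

Greedy by value/weight ratio, highest first.
Ratios (sorted): C 12.06, B 9.44, E 9.43, A 6.76, D 4.69
take C (18 @ 217); take B (9 @ 85); take E (28 @ 264); take 2/17 of A → 13.53. Capacity used 57/57.
3 item(s) taken whole; one partial (take 2/17 of A).

3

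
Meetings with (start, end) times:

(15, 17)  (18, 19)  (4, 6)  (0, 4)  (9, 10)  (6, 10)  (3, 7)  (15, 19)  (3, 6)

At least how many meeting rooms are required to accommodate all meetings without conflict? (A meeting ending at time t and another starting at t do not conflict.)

3

Count concurrent intervals with a sweep; the peak is the room count.
Events (time:±→running): 0:+→1 3:+→2 3:+→3 … peak 3.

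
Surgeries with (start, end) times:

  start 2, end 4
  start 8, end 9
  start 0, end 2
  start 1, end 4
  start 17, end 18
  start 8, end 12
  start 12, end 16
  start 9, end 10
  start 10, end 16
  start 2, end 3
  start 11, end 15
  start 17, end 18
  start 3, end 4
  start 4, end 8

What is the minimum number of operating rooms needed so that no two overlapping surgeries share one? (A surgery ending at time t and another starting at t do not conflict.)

3

Events (time:±→running): 0:+→1 1:+→2 2:-→1 2:+→2 2:+→3 … peak 3.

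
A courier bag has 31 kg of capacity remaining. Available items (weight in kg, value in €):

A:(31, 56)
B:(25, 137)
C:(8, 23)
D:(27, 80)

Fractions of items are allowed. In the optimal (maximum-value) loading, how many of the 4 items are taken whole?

Sort by value per unit weight and fill in that order.
Order: B (137/25=5.48) > D (80/27=2.96) > C (23/8=2.88) > A (56/31=1.81)
Fill: take B (25 @ 137) → take 6/27 of D → 17.78; 31/31 used.
1 item(s) taken whole; one partial (take 6/27 of D).

1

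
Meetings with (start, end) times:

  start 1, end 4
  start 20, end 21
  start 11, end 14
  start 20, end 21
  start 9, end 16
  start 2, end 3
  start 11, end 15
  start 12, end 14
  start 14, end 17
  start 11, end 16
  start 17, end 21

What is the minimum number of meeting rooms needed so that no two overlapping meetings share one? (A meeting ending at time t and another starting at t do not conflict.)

5

starts: [1, 2, 9, 11, 11, 11, 12, 14, 17, 20, 20]
ends:   [3, 4, 14, 14, 15, 16, 16, 17, 21, 21, 21]
s1→1 s2→2 e3→1 e4→0 s9→1 s11→2 s11→3 s11→4 s12→5  — peak 5.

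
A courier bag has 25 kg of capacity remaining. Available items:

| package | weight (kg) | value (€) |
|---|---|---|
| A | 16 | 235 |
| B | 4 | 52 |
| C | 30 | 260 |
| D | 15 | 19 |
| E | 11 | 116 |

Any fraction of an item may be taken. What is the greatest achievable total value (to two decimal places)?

339.73

Ratios (sorted): A 14.69, B 13.00, E 10.55, C 8.67, D 1.27
take A (16 @ 235); take B (4 @ 52); take 5/11 of E → 52.73. Capacity used 25/25.
Total value = 339.73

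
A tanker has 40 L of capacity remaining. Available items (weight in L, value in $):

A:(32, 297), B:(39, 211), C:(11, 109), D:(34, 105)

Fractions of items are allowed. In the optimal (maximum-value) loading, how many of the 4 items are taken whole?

Greedy by value/weight ratio, highest first.
Ratios (sorted): C 9.91, A 9.28, B 5.41, D 3.09
take C (11 @ 109); take 29/32 of A → 269.16. Capacity used 40/40.
1 item(s) taken whole; one partial (take 29/32 of A).

1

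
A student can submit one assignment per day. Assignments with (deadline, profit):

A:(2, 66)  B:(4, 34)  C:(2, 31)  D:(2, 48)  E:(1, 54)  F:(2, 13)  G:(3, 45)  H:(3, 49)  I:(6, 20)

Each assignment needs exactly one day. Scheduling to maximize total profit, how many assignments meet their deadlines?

Sort by profit descending; place each in the latest free slot ≤ its deadline.
Profit order: A=66 E=54 H=49 D=48 G=45 B=34 C=31 I=20 F=13
Assign: A→slot 2, E→slot 1, H→slot 3, D skipped, G skipped, B→slot 4, C skipped, I→slot 6, F skipped.
Slots: [1:E] [2:A] [3:H] [4:B] [6:I]
5 of 9 scheduled.

5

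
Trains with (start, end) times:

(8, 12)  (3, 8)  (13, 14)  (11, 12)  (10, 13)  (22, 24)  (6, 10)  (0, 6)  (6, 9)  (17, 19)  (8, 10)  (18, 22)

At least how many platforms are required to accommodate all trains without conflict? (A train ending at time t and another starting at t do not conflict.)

4

The answer is the maximum number of intervals overlapping at any instant.
starts: [0, 3, 6, 6, 8, 8, 10, 11, 13, 17, 18, 22]
ends:   [6, 8, 9, 10, 10, 12, 12, 13, 14, 19, 22, 24]
s0→1 s3→2 e6→1 s6→2 s6→3 e8→2 s8→3 s8→4  — peak 4.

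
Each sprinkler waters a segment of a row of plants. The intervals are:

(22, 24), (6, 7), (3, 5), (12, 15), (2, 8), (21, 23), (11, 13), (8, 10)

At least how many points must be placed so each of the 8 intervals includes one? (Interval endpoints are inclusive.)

5

Sorted: [3,5] [6,7] [2,8] [8,10] [11,13] [12,15] [21,23] [22,24]
{[3,5]} hit by 5; {[6,7],[2,8]} hit by 7; {[8,10]} hit by 10; {[11,13],[12,15]} hit by 13; {[21,23],[22,24]} hit by 23.
Points: 5, 7, 10, 13, 23 (5 total).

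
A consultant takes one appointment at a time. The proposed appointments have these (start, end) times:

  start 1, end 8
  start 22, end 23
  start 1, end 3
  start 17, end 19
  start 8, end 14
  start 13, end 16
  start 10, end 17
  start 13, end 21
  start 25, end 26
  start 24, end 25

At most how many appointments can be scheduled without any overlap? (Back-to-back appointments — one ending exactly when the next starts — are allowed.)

Sort by end time and greedily take each interval whose start is ≥ the last chosen end.
By end time: (1,3), (1,8), (8,14), (13,16), (10,17), (17,19), (13,21), (22,23), (24,25), (25,26).
Pick (1,3); next start ≥ 3 → (8,14); next start ≥ 14 → (17,19); next start ≥ 19 → (22,23); next start ≥ 23 → (24,25); next start ≥ 25 → (25,26).
Selected 6 appointments.

6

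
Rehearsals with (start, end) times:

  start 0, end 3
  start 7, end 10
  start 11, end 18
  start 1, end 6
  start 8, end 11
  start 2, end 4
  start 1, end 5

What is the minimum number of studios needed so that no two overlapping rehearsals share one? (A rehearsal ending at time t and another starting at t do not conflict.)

Count concurrent intervals with a sweep; the peak is the room count.
starts: [0, 1, 1, 2, 7, 8, 11]
ends:   [3, 4, 5, 6, 10, 11, 18]
s0→1 s1→2 s1→3 s2→4  — peak 4.

4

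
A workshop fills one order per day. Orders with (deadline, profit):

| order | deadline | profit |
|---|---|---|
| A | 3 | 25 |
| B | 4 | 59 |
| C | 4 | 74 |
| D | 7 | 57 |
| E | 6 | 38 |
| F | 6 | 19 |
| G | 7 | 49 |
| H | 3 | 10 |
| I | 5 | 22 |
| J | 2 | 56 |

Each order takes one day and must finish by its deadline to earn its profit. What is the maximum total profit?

Profit order: C=74 B=59 D=57 J=56 G=49 E=38 A=25 I=22 F=19 H=10
Assign: C→slot 4, B→slot 3, D→slot 7, J→slot 2, G→slot 6, E→slot 5, A→slot 1, I skipped, F skipped, H skipped.
Slots: [1:A] [2:J] [3:B] [4:C] [5:E] [6:G] [7:D]
Profit = 25 + 56 + 59 + 74 + 38 + 49 + 57 = 358

358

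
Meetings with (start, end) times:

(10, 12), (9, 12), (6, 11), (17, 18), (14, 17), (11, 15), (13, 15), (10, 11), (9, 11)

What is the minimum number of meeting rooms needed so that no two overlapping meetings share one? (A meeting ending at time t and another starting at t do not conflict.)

Count concurrent intervals with a sweep; the peak is the room count.
starts: [6, 9, 9, 10, 10, 11, 13, 14, 17]
ends:   [11, 11, 11, 12, 12, 15, 15, 17, 18]
s6→1 s9→2 s9→3 s10→4 s10→5  — peak 5.

5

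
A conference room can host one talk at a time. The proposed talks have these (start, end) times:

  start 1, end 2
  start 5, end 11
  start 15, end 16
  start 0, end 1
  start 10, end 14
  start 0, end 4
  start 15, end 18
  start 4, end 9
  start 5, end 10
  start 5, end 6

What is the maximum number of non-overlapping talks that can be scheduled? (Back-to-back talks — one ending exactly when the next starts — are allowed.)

Greedy by earliest finish: after sorting by end time, pick each interval compatible with the last pick.
By end time: (0,1), (1,2), (0,4), (5,6), (4,9), (5,10), (5,11), (10,14), (15,16), (15,18).
Pick (0,1); next start ≥ 1 → (1,2); next start ≥ 2 → (5,6); next start ≥ 6 → (10,14); next start ≥ 14 → (15,16).
Selected 5 talks.

5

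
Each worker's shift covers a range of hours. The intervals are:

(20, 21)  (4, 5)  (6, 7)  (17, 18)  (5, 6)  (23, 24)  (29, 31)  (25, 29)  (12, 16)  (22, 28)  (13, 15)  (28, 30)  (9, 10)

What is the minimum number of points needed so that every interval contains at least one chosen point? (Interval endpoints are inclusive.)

8

By right end: [4,5]  [5,6]  [6,7]  [9,10]  [13,15]  [12,16]  [17,18]  [20,21]  [23,24]  [22,28]  [25,29]  [28,30]  [29,31]
[4,5] uncovered → point at 5; [6,7] uncovered → point at 7; [9,10] uncovered → point at 10; [13,15] uncovered → point at 15; [17,18] uncovered → point at 18; [20,21] uncovered → point at 21; [23,24] uncovered → point at 24; [25,29] uncovered → point at 29.
Points: 5, 7, 10, 15, 18, 21, 24, 29 (8 total).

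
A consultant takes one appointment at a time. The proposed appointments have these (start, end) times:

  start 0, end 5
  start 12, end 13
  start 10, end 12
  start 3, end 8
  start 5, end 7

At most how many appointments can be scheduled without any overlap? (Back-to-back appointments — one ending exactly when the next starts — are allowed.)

Sorted by end: (0,5)  (5,7)  (3,8)  (10,12)  (12,13)
take (0,5); take (5,7); take (10,12); take (12,13).
Selected 4 appointments.

4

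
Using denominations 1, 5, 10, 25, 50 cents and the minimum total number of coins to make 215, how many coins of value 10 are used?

1

Use the largest denomination that fits, subtract, and repeat.
215 = 4×50 + 1×10 + 1×5
Count of 10: 1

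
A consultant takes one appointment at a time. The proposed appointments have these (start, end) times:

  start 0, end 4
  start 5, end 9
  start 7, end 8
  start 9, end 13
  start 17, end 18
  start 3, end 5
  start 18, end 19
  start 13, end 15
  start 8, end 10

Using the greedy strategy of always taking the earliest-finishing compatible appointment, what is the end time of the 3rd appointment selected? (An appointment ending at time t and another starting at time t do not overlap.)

10

Sorted by end: (0,4)  (3,5)  (7,8)  (5,9)  (8,10)  (9,13)  (13,15)  (17,18)  (18,19)
take (0,4); take (7,8); skip (5,9); take (8,10); take (13,15); take (17,18); take (18,19).
Selected: (0,4) (7,8) (8,10) (13,15) (17,18) (18,19)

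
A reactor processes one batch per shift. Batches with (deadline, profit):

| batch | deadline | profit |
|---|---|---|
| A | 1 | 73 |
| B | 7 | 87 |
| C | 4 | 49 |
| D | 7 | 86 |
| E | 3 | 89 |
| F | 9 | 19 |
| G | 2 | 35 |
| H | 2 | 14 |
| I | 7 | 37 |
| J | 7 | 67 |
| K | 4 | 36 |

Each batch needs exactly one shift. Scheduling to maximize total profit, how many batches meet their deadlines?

Profit order: E=89 B=87 D=86 A=73 J=67 C=49 I=37 K=36 G=35 F=19 H=14
Assign: E→slot 3, B→slot 7, D→slot 6, A→slot 1, J→slot 5, C→slot 4, I→slot 2, K skipped, G skipped, F→slot 9, H skipped.
Slots: [1:A] [2:I] [3:E] [4:C] [5:J] [6:D] [7:B] [9:F]
8 of 11 scheduled.

8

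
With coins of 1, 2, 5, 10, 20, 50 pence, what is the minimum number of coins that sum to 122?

Greedy: take as many of the largest coin as possible, then repeat with the remainder.
122 = 2×50 + 1×20 + 1×2
Total coins = 2 + 1 + 1 = 4

4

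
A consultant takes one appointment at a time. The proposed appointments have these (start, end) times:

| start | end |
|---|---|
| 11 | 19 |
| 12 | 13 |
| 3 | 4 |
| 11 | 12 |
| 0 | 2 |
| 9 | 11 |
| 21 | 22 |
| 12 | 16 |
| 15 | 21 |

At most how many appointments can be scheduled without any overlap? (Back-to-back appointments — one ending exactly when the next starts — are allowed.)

7

Order by finish time; keep every interval that doesn't clash with the previous kept one.
Sorted by end: (0,2)  (3,4)  (9,11)  (11,12)  (12,13)  (12,16)  (11,19)  (15,21)  (21,22)
take (0,2); take (3,4); take (9,11); take (11,12); take (12,13); take (15,21); take (21,22).
Selected 7 appointments.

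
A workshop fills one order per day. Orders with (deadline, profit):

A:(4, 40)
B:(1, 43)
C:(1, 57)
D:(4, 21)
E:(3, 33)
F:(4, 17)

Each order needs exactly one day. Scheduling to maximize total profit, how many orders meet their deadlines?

Sort by profit descending; place each in the latest free slot ≤ its deadline.
Profit order: C=57 B=43 A=40 E=33 D=21 F=17
Assign: C→slot 1, B skipped, A→slot 4, E→slot 3, D→slot 2, F skipped.
Slots: [1:C] [2:D] [3:E] [4:A]
4 of 6 scheduled.

4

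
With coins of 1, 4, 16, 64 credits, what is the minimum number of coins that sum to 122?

122 = 1×64 + 3×16 + 2×4 + 2×1
Total coins = 1 + 3 + 2 + 2 = 8

8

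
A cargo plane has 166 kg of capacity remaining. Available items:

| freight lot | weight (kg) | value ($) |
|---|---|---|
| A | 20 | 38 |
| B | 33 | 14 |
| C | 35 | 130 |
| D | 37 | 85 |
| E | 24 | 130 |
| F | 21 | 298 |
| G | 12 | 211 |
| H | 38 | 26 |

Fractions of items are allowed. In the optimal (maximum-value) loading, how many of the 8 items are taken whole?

Ratios (sorted): G 17.58, F 14.19, E 5.42, C 3.71, D 2.30, A 1.90, H 0.68, B 0.42
take G (12 @ 211); take F (21 @ 298); take E (24 @ 130); take C (35 @ 130); take D (37 @ 85); take A (20 @ 38); take 17/38 of H → 11.63. Capacity used 166/166.
6 item(s) taken whole; one partial (take 17/38 of H).

6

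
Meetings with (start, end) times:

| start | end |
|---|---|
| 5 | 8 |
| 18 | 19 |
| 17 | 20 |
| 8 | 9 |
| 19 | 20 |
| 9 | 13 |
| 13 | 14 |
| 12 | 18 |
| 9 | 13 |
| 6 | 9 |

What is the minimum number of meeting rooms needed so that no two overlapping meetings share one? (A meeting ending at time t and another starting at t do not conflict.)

3

Count concurrent intervals with a sweep; the peak is the room count.
starts: [5, 6, 8, 9, 9, 12, 13, 17, 18, 19]
ends:   [8, 9, 9, 13, 13, 14, 18, 19, 20, 20]
s5→1 s6→2 e8→1 s8→2 e9→1 e9→0 s9→1 s9→2 s12→3  — peak 3.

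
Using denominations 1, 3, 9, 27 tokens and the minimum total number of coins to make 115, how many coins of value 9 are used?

115 = 4×27 + 2×3 + 1×1
Count of 9: 0

0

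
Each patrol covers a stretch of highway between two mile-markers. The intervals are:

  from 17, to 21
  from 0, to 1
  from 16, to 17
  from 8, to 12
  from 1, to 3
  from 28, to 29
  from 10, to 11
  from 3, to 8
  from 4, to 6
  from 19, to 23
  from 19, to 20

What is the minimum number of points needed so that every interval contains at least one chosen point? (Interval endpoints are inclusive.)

6

Process intervals by earliest right end; each time one isn't hit yet, stab at its right endpoint.
By right end: [0,1]  [1,3]  [4,6]  [3,8]  [10,11]  [8,12]  [16,17]  [19,20]  [17,21]  [19,23]  [28,29]
[0,1] uncovered → point at 1; [4,6] uncovered → point at 6; [10,11] uncovered → point at 11; [16,17] uncovered → point at 17; [19,20] uncovered → point at 20; [28,29] uncovered → point at 29.
Points: 1, 6, 11, 17, 20, 29 (6 total).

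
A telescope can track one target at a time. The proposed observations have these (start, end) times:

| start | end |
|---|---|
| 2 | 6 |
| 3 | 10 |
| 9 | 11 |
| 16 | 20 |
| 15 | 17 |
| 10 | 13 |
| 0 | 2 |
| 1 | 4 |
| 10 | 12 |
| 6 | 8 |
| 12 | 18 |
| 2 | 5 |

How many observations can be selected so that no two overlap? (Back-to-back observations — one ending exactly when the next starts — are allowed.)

5

Order by finish time; keep every interval that doesn't clash with the previous kept one.
Sorted by end: (0,2)  (1,4)  (2,5)  (2,6)  (6,8)  (3,10)  (9,11)  (10,12)  (10,13)  (15,17)  (12,18)  (16,20)
take (0,2); take (2,5); take (6,8); take (9,11); take (15,17); skip (12,18).
Selected 5 observations.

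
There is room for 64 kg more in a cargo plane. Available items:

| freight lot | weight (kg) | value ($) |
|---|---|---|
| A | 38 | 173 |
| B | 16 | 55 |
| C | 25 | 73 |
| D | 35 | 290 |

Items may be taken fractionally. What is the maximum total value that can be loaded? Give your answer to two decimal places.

422.03

Ratios (sorted): D 8.29, A 4.55, B 3.44, C 2.92
take D (35 @ 290); take 29/38 of A → 132.03. Capacity used 64/64.
Total value = 422.03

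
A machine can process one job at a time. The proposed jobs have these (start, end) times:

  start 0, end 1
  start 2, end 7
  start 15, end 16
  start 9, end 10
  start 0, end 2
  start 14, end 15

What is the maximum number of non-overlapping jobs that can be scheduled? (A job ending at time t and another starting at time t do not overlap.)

Greedy by earliest finish: after sorting by end time, pick each interval compatible with the last pick.
By end time: (0,1), (0,2), (2,7), (9,10), (14,15), (15,16).
Pick (0,1); next start ≥ 1 → (2,7); next start ≥ 7 → (9,10); next start ≥ 10 → (14,15); next start ≥ 15 → (15,16).
Selected 5 jobs.

5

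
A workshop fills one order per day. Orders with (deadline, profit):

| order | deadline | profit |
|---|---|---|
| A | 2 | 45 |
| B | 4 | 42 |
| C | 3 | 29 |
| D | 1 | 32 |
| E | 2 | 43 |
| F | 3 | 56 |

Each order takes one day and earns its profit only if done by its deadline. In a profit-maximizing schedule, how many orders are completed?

Profit order: F=56 A=45 E=43 B=42 D=32 C=29
Assign: F→slot 3, A→slot 2, E→slot 1, B→slot 4, D skipped, C skipped.
Slots: [1:E] [2:A] [3:F] [4:B]
4 of 6 scheduled.

4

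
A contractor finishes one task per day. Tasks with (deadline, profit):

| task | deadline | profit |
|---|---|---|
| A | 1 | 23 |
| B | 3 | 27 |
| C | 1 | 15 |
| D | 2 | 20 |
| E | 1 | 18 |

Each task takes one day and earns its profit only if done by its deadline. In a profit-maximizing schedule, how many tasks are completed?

Sort by profit descending; place each in the latest free slot ≤ its deadline.
By profit: B(d3,27), A(d1,23), D(d2,20), E(d1,18), C(d1,15)
B→slot 3; A→slot 1; D→slot 2; E skipped; C skipped.
3 of 5 scheduled.

3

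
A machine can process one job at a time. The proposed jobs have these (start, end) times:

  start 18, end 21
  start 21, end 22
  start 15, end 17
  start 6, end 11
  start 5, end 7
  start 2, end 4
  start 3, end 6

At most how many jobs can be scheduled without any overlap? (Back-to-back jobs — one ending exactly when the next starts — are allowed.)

Sort by end time and greedily take each interval whose start is ≥ the last chosen end.
Sorted by end: (2,4)  (3,6)  (5,7)  (6,11)  (15,17)  (18,21)  (21,22)
take (2,4); take (5,7); skip (6,11); take (15,17); take (18,21); take (21,22).
Selected 5 jobs.

5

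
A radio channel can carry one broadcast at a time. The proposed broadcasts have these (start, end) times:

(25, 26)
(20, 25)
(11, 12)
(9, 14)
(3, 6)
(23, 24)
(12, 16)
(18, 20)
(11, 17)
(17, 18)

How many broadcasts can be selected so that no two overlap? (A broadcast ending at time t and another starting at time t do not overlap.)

Sorted by end: (3,6)  (11,12)  (9,14)  (12,16)  (11,17)  (17,18)  (18,20)  (23,24)  (20,25)  (25,26)
take (3,6); take (11,12); take (12,16); skip (11,17); take (17,18); take (18,20); take (23,24); take (25,26).
Selected 7 broadcasts.

7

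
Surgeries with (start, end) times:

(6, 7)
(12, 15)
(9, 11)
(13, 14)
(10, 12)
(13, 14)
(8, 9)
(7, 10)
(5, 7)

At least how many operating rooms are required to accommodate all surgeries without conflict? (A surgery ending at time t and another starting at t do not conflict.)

3

Count concurrent intervals with a sweep; the peak is the room count.
Events (time:±→running): 5:+→1 6:+→2 7:-→1 7:-→0 7:+→1 8:+→2 9:-→1 9:+→2 10:-→1 10:+→2 11:-→1 12:-→0 12:+→1 13:+→2 13:+→3 … peak 3.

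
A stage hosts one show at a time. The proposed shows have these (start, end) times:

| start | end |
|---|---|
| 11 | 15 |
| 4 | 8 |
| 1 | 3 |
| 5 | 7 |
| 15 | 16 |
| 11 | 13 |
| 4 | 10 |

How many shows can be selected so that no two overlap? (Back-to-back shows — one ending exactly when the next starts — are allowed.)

4

Greedy by earliest finish: after sorting by end time, pick each interval compatible with the last pick.
By end time: (1,3), (5,7), (4,8), (4,10), (11,13), (11,15), (15,16).
Pick (1,3); next start ≥ 3 → (5,7); next start ≥ 7 → (11,13); next start ≥ 13 → (15,16).
Selected 4 shows.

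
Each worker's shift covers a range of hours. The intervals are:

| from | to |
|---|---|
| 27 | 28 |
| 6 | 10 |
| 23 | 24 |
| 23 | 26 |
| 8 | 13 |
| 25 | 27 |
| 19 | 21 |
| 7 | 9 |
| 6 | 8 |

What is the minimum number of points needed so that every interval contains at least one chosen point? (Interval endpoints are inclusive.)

Process intervals by earliest right end; each time one isn't hit yet, stab at its right endpoint.
Sorted: [6,8] [7,9] [6,10] [8,13] [19,21] [23,24] [23,26] [25,27] [27,28]
{[6,8],[7,9],[6,10],[8,13]} hit by 8; {[19,21]} hit by 21; {[23,24],[23,26]} hit by 24; {[25,27],[27,28]} hit by 27.
Points: 8, 21, 24, 27 (4 total).

4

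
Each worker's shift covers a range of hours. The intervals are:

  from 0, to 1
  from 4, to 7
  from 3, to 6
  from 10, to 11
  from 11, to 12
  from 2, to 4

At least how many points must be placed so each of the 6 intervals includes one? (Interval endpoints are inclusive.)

3

Sorted: [0,1] [2,4] [3,6] [4,7] [10,11] [11,12]
{[0,1]} hit by 1; {[2,4],[3,6],[4,7]} hit by 4; {[10,11],[11,12]} hit by 11.
Points: 1, 4, 11 (3 total).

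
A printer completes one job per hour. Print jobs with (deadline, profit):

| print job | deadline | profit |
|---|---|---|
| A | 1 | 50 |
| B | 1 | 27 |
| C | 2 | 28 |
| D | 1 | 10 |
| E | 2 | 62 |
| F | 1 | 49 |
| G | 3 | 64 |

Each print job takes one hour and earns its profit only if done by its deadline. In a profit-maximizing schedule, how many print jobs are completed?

Sort by profit descending; place each in the latest free slot ≤ its deadline.
By profit: G(d3,64), E(d2,62), A(d1,50), F(d1,49), C(d2,28), B(d1,27), D(d1,10)
G→slot 3; E→slot 2; A→slot 1; F skipped; C skipped; B skipped; D skipped.
3 of 7 scheduled.

3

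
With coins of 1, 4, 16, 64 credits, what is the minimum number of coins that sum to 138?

Use the largest denomination that fits, subtract, and repeat.
138 = 2×64 + 2×4 + 2×1
Total coins = 2 + 2 + 2 = 6

6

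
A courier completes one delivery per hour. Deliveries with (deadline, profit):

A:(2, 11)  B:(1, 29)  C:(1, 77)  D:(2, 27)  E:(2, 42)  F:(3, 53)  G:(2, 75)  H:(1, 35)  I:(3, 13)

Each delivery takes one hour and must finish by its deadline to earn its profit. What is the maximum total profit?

Take jobs in profit order; each goes to the latest open slot no later than its deadline.
By profit: C(d1,77), G(d2,75), F(d3,53), E(d2,42), H(d1,35), B(d1,29), D(d2,27), I(d3,13), A(d2,11)
C→slot 1; G→slot 2; F→slot 3; E skipped; H skipped; B skipped; D skipped; I skipped; A skipped.
Profit = 77 + 75 + 53 = 205

205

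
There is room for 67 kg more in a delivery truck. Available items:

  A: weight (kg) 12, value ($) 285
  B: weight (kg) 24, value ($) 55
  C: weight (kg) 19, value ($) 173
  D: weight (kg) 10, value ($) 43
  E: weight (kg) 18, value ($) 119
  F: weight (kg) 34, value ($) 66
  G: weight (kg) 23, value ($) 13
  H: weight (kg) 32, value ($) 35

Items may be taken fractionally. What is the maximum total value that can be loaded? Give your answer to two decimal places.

638.33

Sort by value per unit weight and fill in that order.
Ratios (sorted): A 23.75, C 9.11, E 6.61, D 4.30, B 2.29, F 1.94, H 1.09, G 0.57
take A (12 @ 285); take C (19 @ 173); take E (18 @ 119); take D (10 @ 43); take 8/24 of B → 18.33. Capacity used 67/67.
Total value = 638.33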